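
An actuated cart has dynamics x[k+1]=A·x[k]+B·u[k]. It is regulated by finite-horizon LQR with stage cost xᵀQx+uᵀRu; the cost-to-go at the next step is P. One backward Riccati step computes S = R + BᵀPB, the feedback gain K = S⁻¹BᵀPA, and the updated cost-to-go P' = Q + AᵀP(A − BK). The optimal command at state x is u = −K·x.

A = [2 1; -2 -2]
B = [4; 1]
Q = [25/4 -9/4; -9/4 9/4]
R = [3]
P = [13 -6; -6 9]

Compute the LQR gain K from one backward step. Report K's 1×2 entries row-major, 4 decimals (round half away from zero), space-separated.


0.7093 0.4419

BᵀP = [46.0000 -15.0000]
S = R + BᵀPB = [3] + [169.0000] = [172.0000]
BᵀPA = [122.0000 76.0000]
K = S⁻¹·BᵀPA = [0.7093 0.4419]
A−BK = [-0.8372 -0.7674; -2.7093 -2.4419]
AᵀP(A−BK) = [49.4651 44.0930; 44.0930 39.4186]
P' = Q + AᵀP(A−BK) = [55.7151 41.8430; 41.8430 41.6686]
tr(P') = 97.3837


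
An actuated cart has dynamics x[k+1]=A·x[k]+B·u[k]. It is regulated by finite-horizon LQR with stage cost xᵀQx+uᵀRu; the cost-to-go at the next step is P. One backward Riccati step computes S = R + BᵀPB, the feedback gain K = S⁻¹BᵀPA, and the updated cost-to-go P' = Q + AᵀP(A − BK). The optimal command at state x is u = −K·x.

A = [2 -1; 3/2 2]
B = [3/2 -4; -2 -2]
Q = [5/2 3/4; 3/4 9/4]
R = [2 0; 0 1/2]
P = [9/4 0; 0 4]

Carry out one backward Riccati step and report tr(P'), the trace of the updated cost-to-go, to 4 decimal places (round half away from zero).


BᵀP = [3.3750 -8.0000; -9.0000 -8.0000]
S = R + BᵀPB = [2 0; 0 1/2] + [21.0625 2.5000; 2.5000 52.0000] = [23.0625 2.5000; 2.5000 52.5000]
BᵀPA = [-5.2500 -19.3750; -30.0000 -7.0000]
K = S⁻¹·BᵀPA = [-0.1666 -0.8299; -0.5635 -0.0938]
A−BK = [-0.0042 -0.1303; 0.0399 0.1525]
AᵀP(A−BK) = [0.2207 0.3284; 0.3284 1.5132]
P' = Q + AᵀP(A−BK) = [2.7207 1.0784; 1.0784 3.7632]
tr(P') = 6.4839

6.4839


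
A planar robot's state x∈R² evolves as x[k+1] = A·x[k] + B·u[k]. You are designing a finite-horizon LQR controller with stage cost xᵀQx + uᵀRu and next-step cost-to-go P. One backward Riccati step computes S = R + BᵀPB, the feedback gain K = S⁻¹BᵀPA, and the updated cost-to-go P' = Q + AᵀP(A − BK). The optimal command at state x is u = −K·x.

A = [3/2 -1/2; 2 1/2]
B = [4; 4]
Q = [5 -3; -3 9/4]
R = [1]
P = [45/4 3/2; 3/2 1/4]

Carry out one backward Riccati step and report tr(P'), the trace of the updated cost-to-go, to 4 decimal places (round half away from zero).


7.4590

BᵀP = [51.0000 7.0000]
S = R + BᵀPB = [1] + [232.0000] = [233.0000]
BᵀPA = [90.5000 -22.0000]
K = S⁻¹·BᵀPA = [0.3884 -0.0944]
A−BK = [-0.0536 -0.1223; 0.4464 0.8777]
AᵀP(A−BK) = [0.1612 -0.0174; -0.0174 0.0477]
P' = Q + AᵀP(A−BK) = [5.1612 -3.0174; -3.0174 2.2977]
tr(P') = 7.4590


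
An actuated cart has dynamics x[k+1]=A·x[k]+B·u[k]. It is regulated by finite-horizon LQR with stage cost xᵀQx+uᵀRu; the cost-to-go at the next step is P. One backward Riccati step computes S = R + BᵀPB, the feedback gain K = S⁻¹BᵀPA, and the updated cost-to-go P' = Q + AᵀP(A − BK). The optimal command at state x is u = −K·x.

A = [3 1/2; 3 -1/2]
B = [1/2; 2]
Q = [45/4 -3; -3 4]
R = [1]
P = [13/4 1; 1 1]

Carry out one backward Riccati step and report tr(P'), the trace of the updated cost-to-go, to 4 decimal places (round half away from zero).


BᵀP = [3.6250 2.5000]
S = R + BᵀPB = [1] + [6.8125] = [7.8125]
BᵀPA = [18.3750 0.5625]
K = S⁻¹·BᵀPA = [2.3520 0.0720]
A−BK = [1.8240 0.4640; -1.7040 -0.6440]
AᵀP(A−BK) = [13.0320 2.0520; 2.0520 0.5220]
P' = Q + AᵀP(A−BK) = [24.2820 -0.9480; -0.9480 4.5220]
tr(P') = 28.8040

28.8040


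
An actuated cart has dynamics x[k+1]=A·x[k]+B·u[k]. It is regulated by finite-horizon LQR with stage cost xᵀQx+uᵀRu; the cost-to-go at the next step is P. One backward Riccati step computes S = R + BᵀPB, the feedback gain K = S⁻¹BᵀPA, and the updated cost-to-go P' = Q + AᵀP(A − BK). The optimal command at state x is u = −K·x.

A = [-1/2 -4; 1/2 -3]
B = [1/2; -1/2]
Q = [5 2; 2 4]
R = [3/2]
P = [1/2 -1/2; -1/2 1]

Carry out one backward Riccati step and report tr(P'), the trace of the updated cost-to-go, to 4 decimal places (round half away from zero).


BᵀP = [0.5000 -0.7500]
S = R + BᵀPB = [3/2] + [0.6250] = [2.1250]
BᵀPA = [-0.6250 0.2500]
K = S⁻¹·BᵀPA = [-0.2941 0.1176]
A−BK = [-0.3529 -4.0588; 0.3529 -2.9412]
AᵀP(A−BK) = [0.4412 -0.1765; -0.1765 4.9706]
P' = Q + AᵀP(A−BK) = [5.4412 1.8235; 1.8235 8.9706]
tr(P') = 14.4118

14.4118


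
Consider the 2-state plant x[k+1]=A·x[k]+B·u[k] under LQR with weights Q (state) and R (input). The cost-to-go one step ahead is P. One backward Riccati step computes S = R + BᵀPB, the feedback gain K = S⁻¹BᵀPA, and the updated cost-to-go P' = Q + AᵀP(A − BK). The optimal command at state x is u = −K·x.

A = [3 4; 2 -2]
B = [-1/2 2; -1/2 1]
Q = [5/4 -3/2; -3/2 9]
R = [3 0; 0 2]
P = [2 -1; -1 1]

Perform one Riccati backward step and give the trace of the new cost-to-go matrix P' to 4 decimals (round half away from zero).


BᵀP = [-0.5000 0.0000; 3.0000 -1.0000]
S = R + BᵀPB = [3 0; 0 2] + [0.2500 -1.0000; -1.0000 5.0000] = [3.2500 -1.0000; -1.0000 7.0000]
BᵀPA = [-1.5000 -2.0000; 7.0000 14.0000]
K = S⁻¹·BᵀPA = [-0.1609 0.0000; 0.9770 2.0000]
A−BK = [0.9655 0.0000; 0.9425 -4.0000]
AᵀP(A−BK) = [2.9195 4.0000; 4.0000 24.0000]
P' = Q + AᵀP(A−BK) = [4.1695 2.5000; 2.5000 33.0000]
tr(P') = 37.1695

37.1695


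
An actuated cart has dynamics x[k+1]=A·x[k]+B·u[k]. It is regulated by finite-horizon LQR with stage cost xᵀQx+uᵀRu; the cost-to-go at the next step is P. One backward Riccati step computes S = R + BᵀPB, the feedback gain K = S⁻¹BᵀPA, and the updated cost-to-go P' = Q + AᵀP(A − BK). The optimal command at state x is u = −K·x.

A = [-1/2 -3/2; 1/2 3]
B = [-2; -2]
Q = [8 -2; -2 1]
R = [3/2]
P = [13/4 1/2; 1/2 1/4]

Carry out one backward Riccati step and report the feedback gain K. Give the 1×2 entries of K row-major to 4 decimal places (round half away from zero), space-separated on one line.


BᵀP = [-7.5000 -1.5000]
S = R + BᵀPB = [3/2] + [18.0000] = [19.5000]
BᵀPA = [3.0000 6.7500]
K = S⁻¹·BᵀPA = [0.1538 0.3462]
A−BK = [-0.1923 -0.8077; 0.8077 3.6923]
AᵀP(A−BK) = [0.1635 0.6490; 0.6490 2.7260]
P' = Q + AᵀP(A−BK) = [8.1635 -1.3510; -1.3510 3.7260]
tr(P') = 11.8894

0.1538 0.3462


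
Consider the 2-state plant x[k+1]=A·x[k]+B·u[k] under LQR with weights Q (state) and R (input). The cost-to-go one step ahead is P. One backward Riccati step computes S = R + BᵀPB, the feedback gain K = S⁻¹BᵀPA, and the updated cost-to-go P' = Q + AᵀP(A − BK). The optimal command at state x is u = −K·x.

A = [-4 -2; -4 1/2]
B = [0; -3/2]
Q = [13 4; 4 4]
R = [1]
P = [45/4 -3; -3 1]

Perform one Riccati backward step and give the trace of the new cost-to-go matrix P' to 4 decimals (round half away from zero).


BᵀP = [4.5000 -1.5000]
S = R + BᵀPB = [1] + [2.2500] = [3.2500]
BᵀPA = [-12.0000 -9.7500]
K = S⁻¹·BᵀPA = [-3.6923 -3.0000]
A−BK = [-4.0000 -2.0000; -9.5385 -4.0000]
AᵀP(A−BK) = [55.6923 34.0000; 34.0000 22.0000]
P' = Q + AᵀP(A−BK) = [68.6923 38.0000; 38.0000 26.0000]
tr(P') = 94.6923

94.6923


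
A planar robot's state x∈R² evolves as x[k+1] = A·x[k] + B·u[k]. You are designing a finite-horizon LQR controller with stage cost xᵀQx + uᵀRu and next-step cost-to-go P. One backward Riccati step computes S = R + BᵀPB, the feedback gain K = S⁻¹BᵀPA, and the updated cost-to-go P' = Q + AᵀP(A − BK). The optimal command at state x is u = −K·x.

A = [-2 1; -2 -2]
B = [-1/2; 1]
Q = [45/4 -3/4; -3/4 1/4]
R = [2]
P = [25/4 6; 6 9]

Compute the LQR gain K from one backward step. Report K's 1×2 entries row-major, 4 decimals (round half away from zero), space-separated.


BᵀP = [2.8750 6.0000]
S = R + BᵀPB = [2] + [4.5625] = [6.5625]
BᵀPA = [-17.7500 -9.1250]
K = S⁻¹·BᵀPA = [-2.7048 -1.3905]
A−BK = [-3.3524 0.3048; 0.7048 -0.6095]
AᵀP(A−BK) = [60.9905 10.8190; 10.8190 5.5619]
P' = Q + AᵀP(A−BK) = [72.2405 10.0690; 10.0690 5.8119]
tr(P') = 78.0524

-2.7048 -1.3905


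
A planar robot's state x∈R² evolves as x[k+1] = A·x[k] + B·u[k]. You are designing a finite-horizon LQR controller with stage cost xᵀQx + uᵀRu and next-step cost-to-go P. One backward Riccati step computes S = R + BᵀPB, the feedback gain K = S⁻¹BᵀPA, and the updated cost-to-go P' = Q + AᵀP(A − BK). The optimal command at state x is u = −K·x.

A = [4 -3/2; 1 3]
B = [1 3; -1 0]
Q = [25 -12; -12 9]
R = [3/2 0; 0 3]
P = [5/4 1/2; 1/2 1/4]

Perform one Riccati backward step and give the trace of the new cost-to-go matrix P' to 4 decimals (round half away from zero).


BᵀP = [0.7500 0.2500; 3.7500 1.5000]
S = R + BᵀPB = [3/2 0; 0 3] + [0.5000 2.2500; 2.2500 11.2500] = [2.0000 2.2500; 2.2500 14.2500]
BᵀPA = [3.2500 -0.3750; 16.5000 -1.1250]
K = S⁻¹·BᵀPA = [0.3920 -0.1200; 1.0960 -0.0600]
A−BK = [0.3200 -1.2000; 1.3920 2.8800]
AᵀP(A−BK) = [4.8920 -0.1200; -0.1200 0.4500]
P' = Q + AᵀP(A−BK) = [29.8920 -12.1200; -12.1200 9.4500]
tr(P') = 39.3420

39.3420


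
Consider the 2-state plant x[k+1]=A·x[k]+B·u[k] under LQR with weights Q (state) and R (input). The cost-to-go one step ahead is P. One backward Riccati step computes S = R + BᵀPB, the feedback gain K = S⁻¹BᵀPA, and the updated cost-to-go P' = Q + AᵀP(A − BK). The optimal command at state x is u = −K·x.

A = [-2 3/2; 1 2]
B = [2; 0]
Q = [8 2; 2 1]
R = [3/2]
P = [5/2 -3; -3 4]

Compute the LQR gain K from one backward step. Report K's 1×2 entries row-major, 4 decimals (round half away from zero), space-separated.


BᵀP = [5.0000 -6.0000]
S = R + BᵀPB = [3/2] + [10.0000] = [11.5000]
BᵀPA = [-16.0000 -4.5000]
K = S⁻¹·BᵀPA = [-1.3913 -0.3913]
A−BK = [0.7826 2.2826; 1.0000 2.0000]
AᵀP(A−BK) = [3.7391 1.7391; 1.7391 1.8641]
P' = Q + AᵀP(A−BK) = [11.7391 3.7391; 3.7391 2.8641]
tr(P') = 14.6033

-1.3913 -0.3913


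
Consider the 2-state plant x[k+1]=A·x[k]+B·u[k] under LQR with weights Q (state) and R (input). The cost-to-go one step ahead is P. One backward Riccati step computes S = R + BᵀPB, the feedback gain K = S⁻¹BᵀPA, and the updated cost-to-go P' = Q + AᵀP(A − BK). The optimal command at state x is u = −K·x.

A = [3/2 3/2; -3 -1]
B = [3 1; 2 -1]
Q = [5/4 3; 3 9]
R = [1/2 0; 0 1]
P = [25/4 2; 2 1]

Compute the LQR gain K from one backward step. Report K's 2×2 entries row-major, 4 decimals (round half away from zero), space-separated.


-0.0473 0.2226 0.9584 0.4921

BᵀP = [22.7500 8.0000; 4.2500 1.0000]
S = R + BᵀPB = [1/2 0; 0 1] + [84.2500 14.7500; 14.7500 3.2500] = [84.7500 14.7500; 14.7500 4.2500]
BᵀPA = [10.1250 26.1250; 3.3750 5.3750]
K = S⁻¹·BᵀPA = [-0.0473 0.2226; 0.9584 0.4921]
A−BK = [0.6836 0.3401; -1.9470 -0.9531]
AᵀP(A−BK) = [2.3072 1.1477; 1.1477 0.6017]
P' = Q + AᵀP(A−BK) = [3.5572 4.1477; 4.1477 9.6017]
tr(P') = 13.1589


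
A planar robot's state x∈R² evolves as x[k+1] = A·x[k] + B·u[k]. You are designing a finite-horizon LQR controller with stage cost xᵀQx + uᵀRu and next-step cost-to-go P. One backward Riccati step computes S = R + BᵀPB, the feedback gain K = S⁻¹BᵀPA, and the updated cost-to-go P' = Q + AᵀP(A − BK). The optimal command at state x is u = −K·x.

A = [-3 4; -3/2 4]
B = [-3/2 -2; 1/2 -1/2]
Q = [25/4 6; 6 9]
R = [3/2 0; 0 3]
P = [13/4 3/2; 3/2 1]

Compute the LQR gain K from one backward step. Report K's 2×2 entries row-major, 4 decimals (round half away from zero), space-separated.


BᵀP = [-4.1250 -1.7500; -7.2500 -3.5000]
S = R + BᵀPB = [3/2 0; 0 3] + [5.3125 9.1250; 9.1250 16.2500] = [6.8125 9.1250; 9.1250 19.2500]
BᵀPA = [15.0000 -23.5000; 27.0000 -43.0000]
K = S⁻¹·BᵀPA = [0.8851 -1.2533; 0.9830 -1.6397]
A−BK = [0.2937 -1.1593; -1.4510 3.8068]
AᵀP(A−BK) = [5.1815 -8.9295; -8.9295 16.0418]
P' = Q + AᵀP(A−BK) = [11.4315 -2.9295; -2.9295 25.0418]
tr(P') = 36.4732

0.8851 -1.2533 0.9830 -1.6397


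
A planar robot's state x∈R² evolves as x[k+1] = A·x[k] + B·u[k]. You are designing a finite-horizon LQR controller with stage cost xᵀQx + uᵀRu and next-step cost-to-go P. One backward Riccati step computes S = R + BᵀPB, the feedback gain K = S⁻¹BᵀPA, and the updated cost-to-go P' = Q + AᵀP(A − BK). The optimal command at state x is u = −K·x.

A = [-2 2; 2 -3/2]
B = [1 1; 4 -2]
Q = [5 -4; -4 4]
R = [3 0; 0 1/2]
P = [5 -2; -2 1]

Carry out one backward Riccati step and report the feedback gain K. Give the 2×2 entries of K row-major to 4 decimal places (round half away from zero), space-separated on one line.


BᵀP = [-3.0000 2.0000; 9.0000 -4.0000]
S = R + BᵀPB = [3 0; 0 1/2] + [5.0000 -7.0000; -7.0000 17.0000] = [8.0000 -7.0000; -7.0000 17.5000]
BᵀPA = [10.0000 -9.0000; -26.0000 24.0000]
K = S⁻¹·BᵀPA = [-0.0769 0.1154; -1.5165 1.4176]
A−BK = [-0.4066 0.4670; -0.7253 0.8736]
AᵀP(A−BK) = [1.3407 -1.2967; -1.2967 1.2665]
P' = Q + AᵀP(A−BK) = [6.3407 -5.2967; -5.2967 5.2665]
tr(P') = 11.6071

-0.0769 0.1154 -1.5165 1.4176


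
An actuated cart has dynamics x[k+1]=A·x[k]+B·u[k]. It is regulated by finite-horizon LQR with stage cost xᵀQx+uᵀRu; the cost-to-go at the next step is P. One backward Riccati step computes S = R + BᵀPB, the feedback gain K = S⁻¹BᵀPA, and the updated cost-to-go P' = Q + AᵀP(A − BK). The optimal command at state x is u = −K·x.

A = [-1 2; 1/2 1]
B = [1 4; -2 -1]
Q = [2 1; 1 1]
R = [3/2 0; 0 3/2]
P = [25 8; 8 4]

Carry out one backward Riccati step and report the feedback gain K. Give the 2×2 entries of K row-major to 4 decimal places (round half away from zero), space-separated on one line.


BᵀP = [9.0000 0.0000; 92.0000 28.0000]
S = R + BᵀPB = [3/2 0; 0 3/2] + [9.0000 36.0000; 36.0000 340.0000] = [10.5000 36.0000; 36.0000 341.5000]
BᵀPA = [-9.0000 18.0000; -78.0000 212.0000]
K = S⁻¹·BᵀPA = [-0.1160 -0.6485; -0.2162 0.6892]
A−BK = [-0.0193 -0.1081; 0.0519 0.3921]
AᵀP(A−BK) = [0.0943 -0.0825; -0.0825 1.5722]
P' = Q + AᵀP(A−BK) = [2.0943 0.9175; 0.9175 2.5722]
tr(P') = 4.6666

-0.1160 -0.6485 -0.2162 0.6892


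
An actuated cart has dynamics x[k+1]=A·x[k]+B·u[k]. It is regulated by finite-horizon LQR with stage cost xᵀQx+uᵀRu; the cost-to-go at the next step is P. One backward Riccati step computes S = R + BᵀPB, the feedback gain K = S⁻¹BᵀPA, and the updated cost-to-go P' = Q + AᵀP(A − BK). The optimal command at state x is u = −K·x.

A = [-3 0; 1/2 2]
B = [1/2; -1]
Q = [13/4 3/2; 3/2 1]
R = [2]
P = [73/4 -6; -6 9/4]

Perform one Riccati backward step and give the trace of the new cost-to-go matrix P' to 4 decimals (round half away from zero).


BᵀP = [15.1250 -5.2500]
S = R + BᵀPB = [2] + [12.8125] = [14.8125]
BᵀPA = [-48.0000 -10.5000]
K = S⁻¹·BᵀPA = [-3.2405 -0.7089]
A−BK = [-1.3797 0.3544; -2.7405 1.2911]
AᵀP(A−BK) = [27.2682 4.2247; 4.2247 1.5570]
P' = Q + AᵀP(A−BK) = [30.5182 5.7247; 5.7247 2.5570]
tr(P') = 33.0752

33.0752


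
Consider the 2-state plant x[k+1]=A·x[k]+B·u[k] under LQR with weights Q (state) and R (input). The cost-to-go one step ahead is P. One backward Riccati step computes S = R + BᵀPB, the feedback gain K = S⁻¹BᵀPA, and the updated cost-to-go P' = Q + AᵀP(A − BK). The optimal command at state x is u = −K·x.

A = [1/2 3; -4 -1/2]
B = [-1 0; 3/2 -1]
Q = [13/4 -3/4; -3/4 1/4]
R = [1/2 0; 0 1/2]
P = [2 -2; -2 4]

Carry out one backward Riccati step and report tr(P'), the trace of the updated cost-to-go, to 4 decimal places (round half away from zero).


BᵀP = [-5.0000 8.0000; 2.0000 -4.0000]
S = R + BᵀPB = [1/2 0; 0 1/2] + [17.0000 -8.0000; -8.0000 4.0000] = [17.5000 -8.0000; -8.0000 4.5000]
BᵀPA = [-34.5000 -19.0000; 17.0000 8.0000]
K = S⁻¹·BᵀPA = [-1.3051 -1.4576; 1.4576 -0.8136]
A−BK = [-0.8051 1.5424; -0.5847 0.8729]
AᵀP(A−BK) = [2.6949 -0.9576; -0.9576 3.8136]
P' = Q + AᵀP(A−BK) = [5.9449 -1.7076; -1.7076 4.0636]
tr(P') = 10.0085

10.0085


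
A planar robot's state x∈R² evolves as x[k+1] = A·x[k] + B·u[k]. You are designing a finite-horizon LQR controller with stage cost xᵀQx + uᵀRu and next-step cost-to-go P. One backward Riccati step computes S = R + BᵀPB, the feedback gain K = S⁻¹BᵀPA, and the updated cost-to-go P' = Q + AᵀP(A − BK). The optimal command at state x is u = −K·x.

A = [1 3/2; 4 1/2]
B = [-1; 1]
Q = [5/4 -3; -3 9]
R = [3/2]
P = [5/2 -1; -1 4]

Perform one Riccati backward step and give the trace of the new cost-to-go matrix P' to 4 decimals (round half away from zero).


BᵀP = [-3.5000 5.0000]
S = R + BᵀPB = [3/2] + [8.5000] = [10.0000]
BᵀPA = [16.5000 -2.7500]
K = S⁻¹·BᵀPA = [1.6500 -0.2750]
A−BK = [2.6500 1.2250; 2.3500 0.7750]
AᵀP(A−BK) = [31.2750 9.7875; 9.7875 4.3688]
P' = Q + AᵀP(A−BK) = [32.5250 6.7875; 6.7875 13.3688]
tr(P') = 45.8938

45.8938


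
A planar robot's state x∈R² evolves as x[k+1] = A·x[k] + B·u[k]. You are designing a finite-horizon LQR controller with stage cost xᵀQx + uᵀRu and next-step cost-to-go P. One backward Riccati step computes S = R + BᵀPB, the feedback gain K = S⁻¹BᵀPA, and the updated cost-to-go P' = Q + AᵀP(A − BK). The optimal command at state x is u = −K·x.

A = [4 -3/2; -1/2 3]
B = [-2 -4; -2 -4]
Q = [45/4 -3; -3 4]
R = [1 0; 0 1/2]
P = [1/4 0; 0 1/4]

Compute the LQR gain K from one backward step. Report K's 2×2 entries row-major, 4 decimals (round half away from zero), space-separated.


-0.0921 -0.0395 -0.3684 -0.1579

BᵀP = [-0.5000 -0.5000; -1.0000 -1.0000]
S = R + BᵀPB = [1 0; 0 1/2] + [2.0000 4.0000; 4.0000 8.0000] = [3.0000 4.0000; 4.0000 8.5000]
BᵀPA = [-1.7500 -0.7500; -3.5000 -1.5000]
K = S⁻¹·BᵀPA = [-0.0921 -0.0395; -0.3684 -0.1579]
A−BK = [2.3421 -2.2105; -2.1579 2.2895]
AᵀP(A−BK) = [2.6118 -2.4967; -2.4967 2.5461]
P' = Q + AᵀP(A−BK) = [13.8618 -5.4967; -5.4967 6.5461]
tr(P') = 20.4079


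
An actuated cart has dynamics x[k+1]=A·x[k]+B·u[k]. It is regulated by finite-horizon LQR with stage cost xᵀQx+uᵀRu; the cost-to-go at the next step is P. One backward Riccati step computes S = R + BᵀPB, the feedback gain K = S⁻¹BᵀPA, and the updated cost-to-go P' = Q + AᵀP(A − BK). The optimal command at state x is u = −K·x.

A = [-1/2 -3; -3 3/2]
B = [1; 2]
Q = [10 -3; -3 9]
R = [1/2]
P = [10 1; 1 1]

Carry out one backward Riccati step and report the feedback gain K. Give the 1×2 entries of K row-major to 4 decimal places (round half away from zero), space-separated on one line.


BᵀP = [12.0000 3.0000]
S = R + BᵀPB = [1/2] + [18.0000] = [18.5000]
BᵀPA = [-15.0000 -31.5000]
K = S⁻¹·BᵀPA = [-0.8108 -1.7027]
A−BK = [0.3108 -1.2973; -1.3784 4.9054]
AᵀP(A−BK) = [2.3378 -6.7905; -6.7905 29.6149]
P' = Q + AᵀP(A−BK) = [12.3378 -9.7905; -9.7905 38.6149]
tr(P') = 50.9527

-0.8108 -1.7027


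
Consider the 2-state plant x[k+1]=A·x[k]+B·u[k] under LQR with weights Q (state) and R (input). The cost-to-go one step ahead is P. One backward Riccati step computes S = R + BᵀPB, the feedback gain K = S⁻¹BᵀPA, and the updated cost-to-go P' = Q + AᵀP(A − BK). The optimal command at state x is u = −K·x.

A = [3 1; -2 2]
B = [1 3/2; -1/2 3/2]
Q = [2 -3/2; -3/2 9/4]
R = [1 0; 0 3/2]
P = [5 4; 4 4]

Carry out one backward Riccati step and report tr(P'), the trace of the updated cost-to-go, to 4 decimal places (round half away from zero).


9.7738

BᵀP = [3.0000 2.0000; 13.5000 12.0000]
S = R + BᵀPB = [1 0; 0 3/2] + [2.0000 7.5000; 7.5000 38.2500] = [3.0000 7.5000; 7.5000 39.7500]
BᵀPA = [5.0000 7.0000; 16.5000 37.5000]
K = S⁻¹·BᵀPA = [1.1905 -0.0476; 0.1905 0.9524]
A−BK = [1.5238 -0.3810; -1.6905 0.5476]
AᵀP(A−BK) = [3.9048 -0.4762; -0.4762 1.6190]
P' = Q + AᵀP(A−BK) = [5.9048 -1.9762; -1.9762 3.8690]
tr(P') = 9.7738


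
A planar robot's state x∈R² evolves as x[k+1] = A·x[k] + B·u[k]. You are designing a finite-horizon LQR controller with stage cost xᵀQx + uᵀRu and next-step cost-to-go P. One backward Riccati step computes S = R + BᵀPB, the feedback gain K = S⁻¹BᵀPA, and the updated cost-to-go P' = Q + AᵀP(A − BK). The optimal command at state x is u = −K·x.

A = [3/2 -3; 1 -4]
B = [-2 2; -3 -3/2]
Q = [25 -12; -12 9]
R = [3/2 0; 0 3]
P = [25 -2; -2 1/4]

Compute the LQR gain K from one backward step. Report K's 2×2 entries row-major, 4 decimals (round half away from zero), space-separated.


-0.4647 1.0335 0.2766 -0.3938

BᵀP = [-44.0000 3.2500; 53.0000 -4.3750]
S = R + BᵀPB = [3/2 0; 0 3] + [78.2500 -92.8750; -92.8750 112.5625] = [79.7500 -92.8750; -92.8750 115.5625]
BᵀPA = [-62.7500 119.0000; 75.1250 -141.5000]
K = S⁻¹·BᵀPA = [-0.4647 1.0335; 0.2766 -0.3938]
A−BK = [0.0174 -0.1453; 0.0210 -1.4902]
AᵀP(A−BK) = [0.5597 -1.0603; -1.0603 2.2844]
P' = Q + AᵀP(A−BK) = [25.5597 -13.0603; -13.0603 11.2844]
tr(P') = 36.8441


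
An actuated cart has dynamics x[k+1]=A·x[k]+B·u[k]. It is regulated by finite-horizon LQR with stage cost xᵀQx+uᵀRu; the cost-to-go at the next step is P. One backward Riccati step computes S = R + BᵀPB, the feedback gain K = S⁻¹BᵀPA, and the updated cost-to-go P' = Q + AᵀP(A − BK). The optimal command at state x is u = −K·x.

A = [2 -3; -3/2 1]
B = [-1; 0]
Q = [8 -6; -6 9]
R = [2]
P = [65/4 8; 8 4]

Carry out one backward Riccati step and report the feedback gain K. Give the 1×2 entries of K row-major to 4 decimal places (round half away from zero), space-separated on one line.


BᵀP = [-16.2500 -8.0000]
S = R + BᵀPB = [2] + [16.2500] = [18.2500]
BᵀPA = [-20.5000 40.7500]
K = S⁻¹·BᵀPA = [-1.1233 2.2329]
A−BK = [0.8767 -0.7671; -1.5000 1.0000]
AᵀP(A−BK) = [2.9726 -5.7260; -5.7260 11.2603]
P' = Q + AᵀP(A−BK) = [10.9726 -11.7260; -11.7260 20.2603]
tr(P') = 31.2329

-1.1233 2.2329


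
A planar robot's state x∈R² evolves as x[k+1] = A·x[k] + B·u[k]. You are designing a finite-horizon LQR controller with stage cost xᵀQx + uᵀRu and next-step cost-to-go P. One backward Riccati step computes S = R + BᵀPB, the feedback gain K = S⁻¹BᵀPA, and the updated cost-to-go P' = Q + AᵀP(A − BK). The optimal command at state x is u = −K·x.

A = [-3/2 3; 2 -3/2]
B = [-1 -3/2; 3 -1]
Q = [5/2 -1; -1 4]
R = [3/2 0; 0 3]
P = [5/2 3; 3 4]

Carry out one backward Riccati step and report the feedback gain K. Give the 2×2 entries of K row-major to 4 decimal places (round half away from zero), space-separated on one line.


BᵀP = [6.5000 9.0000; -6.7500 -8.5000]
S = R + BᵀPB = [3/2 0; 0 3] + [20.5000 -18.7500; -18.7500 18.6250] = [22.0000 -18.7500; -18.7500 21.6250]
BᵀPA = [8.2500 6.0000; -6.8750 -7.5000]
K = S⁻¹·BᵀPA = [0.3986 -0.0876; 0.0277 -0.4227]
A−BK = [-1.0599 2.2783; 0.8319 -1.6600]
AᵀP(A−BK) = [0.5269 -0.6839; -0.6839 1.8548]
P' = Q + AᵀP(A−BK) = [3.0269 -1.6839; -1.6839 5.8548]
tr(P') = 8.8817

0.3986 -0.0876 0.0277 -0.4227


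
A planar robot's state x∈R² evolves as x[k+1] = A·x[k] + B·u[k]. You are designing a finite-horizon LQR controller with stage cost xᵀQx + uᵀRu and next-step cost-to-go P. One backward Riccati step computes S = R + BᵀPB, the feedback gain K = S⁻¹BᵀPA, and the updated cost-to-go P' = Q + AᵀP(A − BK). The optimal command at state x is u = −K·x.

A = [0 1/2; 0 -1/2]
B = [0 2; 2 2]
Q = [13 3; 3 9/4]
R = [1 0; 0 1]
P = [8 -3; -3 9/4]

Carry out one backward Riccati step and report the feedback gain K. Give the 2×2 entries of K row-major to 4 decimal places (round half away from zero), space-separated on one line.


0.0000 -0.4518 0.0000 0.2442

BᵀP = [-6.0000 4.5000; 10.0000 -1.5000]
S = R + BᵀPB = [1 0; 0 1] + [9.0000 -3.0000; -3.0000 17.0000] = [10.0000 -3.0000; -3.0000 18.0000]
BᵀPA = [0.0000 -5.2500; 0.0000 5.7500]
K = S⁻¹·BᵀPA = [0.0000 -0.4518; 0.0000 0.2442]
A−BK = [0.0000 0.0117; 0.0000 -0.0848]
AᵀP(A−BK) = [0.0000 0.0000; 0.0000 0.2869]
P' = Q + AᵀP(A−BK) = [13.0000 3.0000; 3.0000 2.5369]
tr(P') = 15.5369


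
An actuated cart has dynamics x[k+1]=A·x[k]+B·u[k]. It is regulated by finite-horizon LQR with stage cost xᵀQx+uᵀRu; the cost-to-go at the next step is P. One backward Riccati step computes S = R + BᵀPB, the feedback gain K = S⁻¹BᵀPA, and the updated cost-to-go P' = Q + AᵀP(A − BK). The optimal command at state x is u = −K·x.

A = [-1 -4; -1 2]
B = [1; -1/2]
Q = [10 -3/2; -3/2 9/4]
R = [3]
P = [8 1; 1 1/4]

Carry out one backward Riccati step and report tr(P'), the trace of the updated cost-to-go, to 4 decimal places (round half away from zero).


49.2189

BᵀP = [7.5000 0.8750]
S = R + BᵀPB = [3] + [7.0625] = [10.0625]
BᵀPA = [-8.3750 -28.2500]
K = S⁻¹·BᵀPA = [-0.8323 -2.8075]
A−BK = [-0.1677 -1.1925; -1.4161 0.5963]
AᵀP(A−BK) = [3.2795 9.9876; 9.9876 33.6894]
P' = Q + AᵀP(A−BK) = [13.2795 8.4876; 8.4876 35.9394]
tr(P') = 49.2189


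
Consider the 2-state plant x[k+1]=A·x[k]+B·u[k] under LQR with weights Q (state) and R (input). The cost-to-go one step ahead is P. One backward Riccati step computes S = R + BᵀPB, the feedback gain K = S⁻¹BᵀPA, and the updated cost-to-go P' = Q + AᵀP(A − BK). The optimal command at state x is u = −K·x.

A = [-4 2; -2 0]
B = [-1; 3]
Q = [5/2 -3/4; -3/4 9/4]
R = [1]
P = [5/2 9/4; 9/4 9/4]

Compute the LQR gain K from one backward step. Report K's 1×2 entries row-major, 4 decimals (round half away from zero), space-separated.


-2.5366 0.8293

BᵀP = [4.2500 4.5000]
S = R + BᵀPB = [1] + [9.2500] = [10.2500]
BᵀPA = [-26.0000 8.5000]
K = S⁻¹·BᵀPA = [-2.5366 0.8293]
A−BK = [-6.5366 2.8293; 5.6098 -2.4878]
AᵀP(A−BK) = [19.0488 -7.4390; -7.4390 2.9512]
P' = Q + AᵀP(A−BK) = [21.5488 -8.1890; -8.1890 5.2012]
tr(P') = 26.7500


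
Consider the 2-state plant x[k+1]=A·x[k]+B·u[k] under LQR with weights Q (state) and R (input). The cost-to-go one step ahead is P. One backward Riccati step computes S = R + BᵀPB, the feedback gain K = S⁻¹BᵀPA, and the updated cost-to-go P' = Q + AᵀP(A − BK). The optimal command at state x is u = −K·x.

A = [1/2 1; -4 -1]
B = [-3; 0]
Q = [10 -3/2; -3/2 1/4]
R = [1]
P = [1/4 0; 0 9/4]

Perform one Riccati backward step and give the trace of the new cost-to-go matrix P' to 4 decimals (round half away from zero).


48.5962

BᵀP = [-0.7500 0.0000]
S = R + BᵀPB = [1] + [2.2500] = [3.2500]
BᵀPA = [-0.3750 -0.7500]
K = S⁻¹·BᵀPA = [-0.1154 -0.2308]
A−BK = [0.1538 0.3077; -4.0000 -1.0000]
AᵀP(A−BK) = [36.0192 9.0385; 9.0385 2.3269]
P' = Q + AᵀP(A−BK) = [46.0192 7.5385; 7.5385 2.5769]
tr(P') = 48.5962


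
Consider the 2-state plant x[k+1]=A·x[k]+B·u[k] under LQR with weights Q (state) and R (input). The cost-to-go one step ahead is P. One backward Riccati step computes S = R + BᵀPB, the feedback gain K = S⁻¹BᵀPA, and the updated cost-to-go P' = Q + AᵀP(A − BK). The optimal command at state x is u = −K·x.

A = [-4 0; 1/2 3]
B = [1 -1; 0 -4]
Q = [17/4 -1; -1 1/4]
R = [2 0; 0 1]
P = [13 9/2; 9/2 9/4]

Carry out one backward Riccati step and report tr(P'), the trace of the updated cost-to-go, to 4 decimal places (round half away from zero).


BᵀP = [13.0000 4.5000; -31.0000 -13.5000]
S = R + BᵀPB = [2 0; 0 1] + [13.0000 -31.0000; -31.0000 85.0000] = [15.0000 -31.0000; -31.0000 86.0000]
BᵀPA = [-49.7500 13.5000; 117.2500 -40.5000]
K = S⁻¹·BᵀPA = [-1.9567 -0.2872; 0.6581 -0.5745]
A−BK = [-1.3853 -0.2872; 3.1322 0.7021]
AᵀP(A−BK) = [16.0604 2.4415; 2.4415 0.8617]
P' = Q + AᵀP(A−BK) = [20.3104 1.4415; 1.4415 1.1117]
tr(P') = 21.4221

21.4221


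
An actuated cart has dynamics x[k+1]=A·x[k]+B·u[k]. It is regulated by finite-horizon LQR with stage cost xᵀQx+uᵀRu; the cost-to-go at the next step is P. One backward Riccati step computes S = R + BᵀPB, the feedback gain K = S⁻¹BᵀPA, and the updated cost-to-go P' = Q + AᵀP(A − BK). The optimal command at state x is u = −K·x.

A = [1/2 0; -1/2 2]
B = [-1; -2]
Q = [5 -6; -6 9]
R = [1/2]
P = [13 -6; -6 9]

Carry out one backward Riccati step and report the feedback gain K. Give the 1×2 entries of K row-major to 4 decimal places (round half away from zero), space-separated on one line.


BᵀP = [-1.0000 -12.0000]
S = R + BᵀPB = [1/2] + [25.0000] = [25.5000]
BᵀPA = [5.5000 -24.0000]
K = S⁻¹·BᵀPA = [0.2157 -0.9412]
A−BK = [0.7157 -0.9412; -0.0686 0.1176]
AᵀP(A−BK) = [7.3137 -9.8235; -9.8235 13.4118]
P' = Q + AᵀP(A−BK) = [12.3137 -15.8235; -15.8235 22.4118]
tr(P') = 34.7255

0.2157 -0.9412


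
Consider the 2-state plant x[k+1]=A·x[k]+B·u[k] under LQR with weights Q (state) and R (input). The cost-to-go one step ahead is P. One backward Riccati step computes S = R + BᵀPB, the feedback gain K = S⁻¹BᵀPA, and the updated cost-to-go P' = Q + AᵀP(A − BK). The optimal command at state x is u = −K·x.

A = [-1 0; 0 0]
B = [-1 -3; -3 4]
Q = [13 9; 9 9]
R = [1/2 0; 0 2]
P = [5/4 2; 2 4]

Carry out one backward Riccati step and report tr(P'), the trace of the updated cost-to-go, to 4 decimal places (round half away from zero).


BᵀP = [-7.2500 -14.0000; 4.2500 10.0000]
S = R + BᵀPB = [1/2 0; 0 2] + [49.2500 -34.2500; -34.2500 27.2500] = [49.7500 -34.2500; -34.2500 29.2500]
BᵀPA = [7.2500 0.0000; -4.2500 0.0000]
K = S⁻¹·BᵀPA = [0.2357 0.0000; 0.1307 0.0000]
A−BK = [-0.3722 0.0000; 0.1843 0.0000]
AᵀP(A−BK) = [0.0966 0.0000; 0.0000 0.0000]
P' = Q + AᵀP(A−BK) = [13.0966 9.0000; 9.0000 9.0000]
tr(P') = 22.0966

22.0966


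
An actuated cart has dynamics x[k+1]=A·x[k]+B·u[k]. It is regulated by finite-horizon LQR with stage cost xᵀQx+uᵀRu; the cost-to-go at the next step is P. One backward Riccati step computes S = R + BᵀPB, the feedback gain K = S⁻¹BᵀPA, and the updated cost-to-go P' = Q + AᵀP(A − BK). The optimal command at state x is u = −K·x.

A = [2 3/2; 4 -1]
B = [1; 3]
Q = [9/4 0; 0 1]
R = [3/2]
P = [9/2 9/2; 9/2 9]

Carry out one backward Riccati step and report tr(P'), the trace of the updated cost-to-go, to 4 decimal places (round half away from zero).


12.4868

BᵀP = [18.0000 31.5000]
S = R + BᵀPB = [3/2] + [112.5000] = [114.0000]
BᵀPA = [162.0000 -4.5000]
K = S⁻¹·BᵀPA = [1.4211 -0.0395]
A−BK = [0.5789 1.5395; -0.2632 -0.8816]
AᵀP(A−BK) = [3.7895 1.8947; 1.8947 5.4474]
P' = Q + AᵀP(A−BK) = [6.0395 1.8947; 1.8947 6.4474]
tr(P') = 12.4868


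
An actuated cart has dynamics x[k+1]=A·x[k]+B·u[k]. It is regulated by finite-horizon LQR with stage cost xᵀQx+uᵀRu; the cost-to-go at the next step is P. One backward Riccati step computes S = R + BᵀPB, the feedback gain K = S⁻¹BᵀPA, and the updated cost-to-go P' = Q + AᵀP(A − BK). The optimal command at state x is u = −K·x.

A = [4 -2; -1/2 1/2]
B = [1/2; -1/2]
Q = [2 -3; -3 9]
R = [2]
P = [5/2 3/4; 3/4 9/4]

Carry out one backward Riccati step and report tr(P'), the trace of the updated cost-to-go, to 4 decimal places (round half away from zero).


BᵀP = [0.8750 -0.7500]
S = R + BᵀPB = [2] + [0.8125] = [2.8125]
BᵀPA = [3.8750 -2.1250]
K = S⁻¹·BᵀPA = [1.3778 -0.7556]
A−BK = [3.3111 -1.6222; 0.1889 0.1222]
AᵀP(A−BK) = [32.2236 -15.3847; -15.3847 7.4569]
P' = Q + AᵀP(A−BK) = [34.2236 -18.3847; -18.3847 16.4569]
tr(P') = 50.6806

50.6806


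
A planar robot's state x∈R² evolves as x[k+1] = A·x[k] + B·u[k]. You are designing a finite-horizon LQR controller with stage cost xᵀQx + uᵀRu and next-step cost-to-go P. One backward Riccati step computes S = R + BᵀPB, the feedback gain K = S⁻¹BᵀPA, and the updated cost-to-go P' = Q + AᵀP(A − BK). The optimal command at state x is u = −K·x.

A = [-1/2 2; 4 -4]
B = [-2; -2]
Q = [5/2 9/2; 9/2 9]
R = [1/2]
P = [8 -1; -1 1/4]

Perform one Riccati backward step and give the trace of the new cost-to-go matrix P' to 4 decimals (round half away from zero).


21.5392

BᵀP = [-14.0000 1.5000]
S = R + BᵀPB = [1/2] + [25.0000] = [25.5000]
BᵀPA = [13.0000 -34.0000]
K = S⁻¹·BᵀPA = [0.5098 -1.3333]
A−BK = [0.5196 -0.6667; 5.0196 -6.6667]
AᵀP(A−BK) = [3.3725 -4.6667; -4.6667 6.6667]
P' = Q + AᵀP(A−BK) = [5.8725 -0.1667; -0.1667 15.6667]
tr(P') = 21.5392


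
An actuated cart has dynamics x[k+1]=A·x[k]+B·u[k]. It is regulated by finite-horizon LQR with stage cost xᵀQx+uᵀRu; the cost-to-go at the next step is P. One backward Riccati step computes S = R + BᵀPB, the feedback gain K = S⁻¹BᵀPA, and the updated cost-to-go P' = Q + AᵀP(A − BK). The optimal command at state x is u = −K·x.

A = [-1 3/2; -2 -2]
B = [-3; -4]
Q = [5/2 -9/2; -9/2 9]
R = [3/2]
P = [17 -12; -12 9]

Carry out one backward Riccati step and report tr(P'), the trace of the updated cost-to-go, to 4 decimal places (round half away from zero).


159.9643

BᵀP = [-3.0000 0.0000]
S = R + BᵀPB = [3/2] + [9.0000] = [10.5000]
BᵀPA = [3.0000 -4.5000]
K = S⁻¹·BᵀPA = [0.2857 -0.4286]
A−BK = [-0.1429 0.2143; -0.8571 -3.7143]
AᵀP(A−BK) = [4.1429 23.7857; 23.7857 144.3214]
P' = Q + AᵀP(A−BK) = [6.6429 19.2857; 19.2857 153.3214]
tr(P') = 159.9643


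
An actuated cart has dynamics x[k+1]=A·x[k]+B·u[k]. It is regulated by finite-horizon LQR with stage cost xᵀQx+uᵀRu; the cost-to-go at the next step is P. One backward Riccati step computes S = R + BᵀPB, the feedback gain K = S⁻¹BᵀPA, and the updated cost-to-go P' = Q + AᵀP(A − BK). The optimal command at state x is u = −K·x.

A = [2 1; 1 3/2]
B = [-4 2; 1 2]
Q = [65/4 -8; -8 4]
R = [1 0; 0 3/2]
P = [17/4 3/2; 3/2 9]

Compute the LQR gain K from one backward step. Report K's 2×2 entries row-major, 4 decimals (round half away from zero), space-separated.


BᵀP = [-15.5000 3.0000; 11.5000 21.0000]
S = R + BᵀPB = [1 0; 0 3/2] + [65.0000 -25.0000; -25.0000 65.0000] = [66.0000 -25.0000; -25.0000 66.5000]
BᵀPA = [-28.0000 -11.0000; 44.0000 43.0000]
K = S⁻¹·BᵀPA = [-0.2024 0.0913; 0.5855 0.6809]
A−BK = [0.0191 0.0032; 0.0313 0.0469]
AᵀP(A−BK) = [0.5675 0.5946; 0.5946 0.7241]
P' = Q + AᵀP(A−BK) = [16.8175 -7.4054; -7.4054 4.7241]
tr(P') = 21.5416

-0.2024 0.0913 0.5855 0.6809


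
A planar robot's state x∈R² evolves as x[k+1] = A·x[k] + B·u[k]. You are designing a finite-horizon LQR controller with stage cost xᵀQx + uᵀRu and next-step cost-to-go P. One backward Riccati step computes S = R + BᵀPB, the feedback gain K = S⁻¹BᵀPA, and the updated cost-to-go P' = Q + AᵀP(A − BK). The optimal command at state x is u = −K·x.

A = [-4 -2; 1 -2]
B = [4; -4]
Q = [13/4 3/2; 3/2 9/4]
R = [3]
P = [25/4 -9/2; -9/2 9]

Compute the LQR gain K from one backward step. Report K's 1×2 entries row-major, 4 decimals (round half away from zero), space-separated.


BᵀP = [43.0000 -54.0000]
S = R + BᵀPB = [3] + [388.0000] = [391.0000]
BᵀPA = [-226.0000 22.0000]
K = S⁻¹·BᵀPA = [-0.5780 0.0563]
A−BK = [-1.6880 -2.2251; -1.3120 -1.7749]
AᵀP(A−BK) = [14.3708 17.7161; 17.7161 23.7621]
P' = Q + AᵀP(A−BK) = [17.6208 19.2161; 19.2161 26.0121]
tr(P') = 43.6330

-0.5780 0.0563


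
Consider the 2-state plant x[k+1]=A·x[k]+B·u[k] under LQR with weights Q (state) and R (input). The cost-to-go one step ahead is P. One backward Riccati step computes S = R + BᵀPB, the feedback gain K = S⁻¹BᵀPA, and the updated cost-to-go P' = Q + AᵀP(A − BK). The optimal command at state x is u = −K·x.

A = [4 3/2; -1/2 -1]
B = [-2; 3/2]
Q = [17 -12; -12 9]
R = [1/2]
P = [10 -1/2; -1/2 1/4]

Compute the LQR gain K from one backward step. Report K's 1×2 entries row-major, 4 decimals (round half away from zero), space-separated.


BᵀP = [-20.7500 1.3750]
S = R + BᵀPB = [1/2] + [43.5625] = [44.0625]
BᵀPA = [-83.6875 -32.5000]
K = S⁻¹·BᵀPA = [-1.8993 -0.7376]
A−BK = [0.2014 0.0248; 2.3489 0.1064]
AᵀP(A−BK) = [3.1156 0.7730; 0.7730 0.2784]
P' = Q + AᵀP(A−BK) = [20.1156 -11.2270; -11.2270 9.2784]
tr(P') = 29.3940

-1.8993 -0.7376


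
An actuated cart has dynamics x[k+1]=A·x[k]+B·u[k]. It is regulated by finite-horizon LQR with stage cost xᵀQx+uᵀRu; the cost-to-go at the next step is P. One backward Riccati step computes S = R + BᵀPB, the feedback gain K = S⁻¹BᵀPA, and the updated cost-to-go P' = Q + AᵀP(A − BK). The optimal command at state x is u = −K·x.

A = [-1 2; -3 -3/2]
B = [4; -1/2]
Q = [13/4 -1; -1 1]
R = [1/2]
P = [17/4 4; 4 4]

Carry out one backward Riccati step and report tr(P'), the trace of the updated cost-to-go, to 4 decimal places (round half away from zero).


8.2570

BᵀP = [15.0000 14.0000]
S = R + BᵀPB = [1/2] + [53.0000] = [53.5000]
BᵀPA = [-57.0000 9.0000]
K = S⁻¹·BᵀPA = [-1.0654 0.1682]
A−BK = [3.2617 1.3271; -3.5327 -1.4159]
AᵀP(A−BK) = [3.5210 1.0888; 1.0888 0.4860]
P' = Q + AᵀP(A−BK) = [6.7710 0.0888; 0.0888 1.4860]
tr(P') = 8.2570


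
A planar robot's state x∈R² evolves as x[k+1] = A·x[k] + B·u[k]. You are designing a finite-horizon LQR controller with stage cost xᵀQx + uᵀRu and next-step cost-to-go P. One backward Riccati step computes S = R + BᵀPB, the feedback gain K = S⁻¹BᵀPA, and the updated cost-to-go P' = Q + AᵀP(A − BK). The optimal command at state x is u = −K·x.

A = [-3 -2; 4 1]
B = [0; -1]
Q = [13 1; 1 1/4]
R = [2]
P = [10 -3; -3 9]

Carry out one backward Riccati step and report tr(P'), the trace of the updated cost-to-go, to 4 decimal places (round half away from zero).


175.7045

BᵀP = [3.0000 -9.0000]
S = R + BᵀPB = [2] + [9.0000] = [11.0000]
BᵀPA = [-45.0000 -15.0000]
K = S⁻¹·BᵀPA = [-4.0909 -1.3636]
A−BK = [-3.0000 -2.0000; -0.0909 -0.3636]
AᵀP(A−BK) = [121.9091 67.6364; 67.6364 40.5455]
P' = Q + AᵀP(A−BK) = [134.9091 68.6364; 68.6364 40.7955]
tr(P') = 175.7045


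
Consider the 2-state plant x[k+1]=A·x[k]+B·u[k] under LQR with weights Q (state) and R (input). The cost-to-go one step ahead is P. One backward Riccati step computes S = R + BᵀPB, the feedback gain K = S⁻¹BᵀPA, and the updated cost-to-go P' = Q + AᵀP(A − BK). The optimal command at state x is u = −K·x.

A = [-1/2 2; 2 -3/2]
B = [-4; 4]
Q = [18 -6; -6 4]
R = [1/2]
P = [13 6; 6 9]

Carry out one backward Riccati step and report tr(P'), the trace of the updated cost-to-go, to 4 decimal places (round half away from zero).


42.3847

BᵀP = [-28.0000 12.0000]
S = R + BᵀPB = [1/2] + [160.0000] = [160.5000]
BᵀPA = [38.0000 -74.0000]
K = S⁻¹·BᵀPA = [0.2368 -0.4611]
A−BK = [0.4470 0.1558; 1.0530 0.3442]
AᵀP(A−BK) = [18.2531 6.0202; 6.0202 2.1316]
P' = Q + AᵀP(A−BK) = [36.2531 0.0202; 0.0202 6.1316]
tr(P') = 42.3847


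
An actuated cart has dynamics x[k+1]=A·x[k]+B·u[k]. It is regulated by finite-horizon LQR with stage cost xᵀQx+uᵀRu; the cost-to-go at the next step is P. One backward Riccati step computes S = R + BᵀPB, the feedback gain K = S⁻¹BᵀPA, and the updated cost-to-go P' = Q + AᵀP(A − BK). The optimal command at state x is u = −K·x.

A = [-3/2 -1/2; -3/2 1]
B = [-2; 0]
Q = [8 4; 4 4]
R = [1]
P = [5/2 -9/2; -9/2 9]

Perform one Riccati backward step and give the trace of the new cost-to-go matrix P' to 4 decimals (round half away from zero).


BᵀP = [-5.0000 9.0000]
S = R + BᵀPB = [1] + [10.0000] = [11.0000]
BᵀPA = [-6.0000 11.5000]
K = S⁻¹·BᵀPA = [-0.5455 1.0455]
A−BK = [-2.5909 1.5909; -1.5000 1.0000]
AᵀP(A−BK) = [2.3523 -1.9773; -1.9773 2.1023]
P' = Q + AᵀP(A−BK) = [10.3523 2.0227; 2.0227 6.1023]
tr(P') = 16.4545

16.4545


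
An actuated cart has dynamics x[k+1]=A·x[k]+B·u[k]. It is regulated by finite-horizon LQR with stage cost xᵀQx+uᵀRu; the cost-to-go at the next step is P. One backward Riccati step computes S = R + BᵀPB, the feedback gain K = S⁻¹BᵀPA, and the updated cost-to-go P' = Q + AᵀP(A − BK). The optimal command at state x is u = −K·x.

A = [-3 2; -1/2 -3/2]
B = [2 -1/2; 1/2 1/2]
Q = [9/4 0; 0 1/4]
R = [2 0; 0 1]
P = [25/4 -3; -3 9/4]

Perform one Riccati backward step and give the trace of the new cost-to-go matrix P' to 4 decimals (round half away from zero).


10.8234

BᵀP = [11.0000 -4.8750; -4.6250 2.6250]
S = R + BᵀPB = [2 0; 0 1] + [19.5625 -7.9375; -7.9375 3.6250] = [21.5625 -7.9375; -7.9375 4.6250]
BᵀPA = [-30.5625 29.3125; 12.5625 -13.1875]
K = S⁻¹·BᵀPA = [-1.1338 0.8413; 0.7703 -1.4075]
A−BK = [-0.3472 -0.3863; -0.3183 -1.2169]
AᵀP(A−BK) = [3.4828 -2.9186; -2.9186 4.8405]
P' = Q + AᵀP(A−BK) = [5.7328 -2.9186; -2.9186 5.0905]
tr(P') = 10.8234
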